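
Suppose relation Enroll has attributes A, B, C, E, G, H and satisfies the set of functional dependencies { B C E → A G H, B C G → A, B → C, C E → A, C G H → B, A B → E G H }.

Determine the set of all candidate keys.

(A, B); (B, E); (B, G); (C, G, H)

{A, B}⁺: B→C adds C; AB→EGH adds E, G, H → {A, B, C, E, G, H}.
{B, E}⁺: B→C adds C; CE→A adds A; AB→EGH adds G, H → {A, B, C, E, G, H}.
{B, G}⁺: B→C adds C; BCG→A adds A; AB→EGH adds E, H → {A, B, C, E, G, H}.
{C, G, H}⁺: CGH→B adds B; BCG→A adds A; AB→EGH adds E → {A, B, C, E, G, H}.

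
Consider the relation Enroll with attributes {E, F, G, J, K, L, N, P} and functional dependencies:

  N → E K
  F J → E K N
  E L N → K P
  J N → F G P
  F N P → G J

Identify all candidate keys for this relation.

{F, J, L}; {F, L, N}; {J, L, N}

Attribute L never appears on the right-hand side of any dependency, so L must belong to every candidate key.
{L}⁺ = {L}, which is not all of the schema, so we must add further attributes.
{F, J, L}⁺: FJ→EKN adds E, K, N; ELN→KP adds P; JN→FGP adds G → {E, F, G, J, K, L, N, P}.
{F, L, N}⁺: N→EK adds E, K; ELN→KP adds P; FNP→GJ adds G, J → {E, F, G, J, K, L, N, P}.
{J, L, N}⁺: N→EK adds E, K; ELN→KP adds P; JN→FGP adds F, G → {E, F, G, J, K, L, N, P}.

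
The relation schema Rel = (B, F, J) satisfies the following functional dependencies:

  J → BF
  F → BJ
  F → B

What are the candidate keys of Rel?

(F); (J)

{F}⁺: F→BJ adds B, J → {B, F, J}.
{J}⁺: J→BF adds B, F → {B, F, J}.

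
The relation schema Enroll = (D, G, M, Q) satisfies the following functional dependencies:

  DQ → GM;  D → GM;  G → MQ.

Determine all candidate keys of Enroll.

{D}

{D}⁺: D→GM adds G, M; G→MQ adds Q → {D, G, M, Q}.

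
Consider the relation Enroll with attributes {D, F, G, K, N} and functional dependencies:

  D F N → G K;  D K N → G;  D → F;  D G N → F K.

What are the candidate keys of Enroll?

{D, N}

{D, N}⁺: D→F adds F; DFN→GK adds G, K → {D, F, G, K, N}.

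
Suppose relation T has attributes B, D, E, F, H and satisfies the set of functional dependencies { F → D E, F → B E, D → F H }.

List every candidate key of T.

(D), (F)

{D}⁺: D→FH adds F, H; F→DE adds E; F→BE adds B → {B, D, E, F, H}.
{F}⁺: F→DE adds D, E; F→BE adds B; D→FH adds H → {B, D, E, F, H}.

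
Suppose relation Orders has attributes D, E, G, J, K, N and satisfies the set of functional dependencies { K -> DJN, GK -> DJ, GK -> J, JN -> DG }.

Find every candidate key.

Attributes E, K never appear on any right-hand side, so every candidate key must contain {E, K}.
{E, K}⁺ = {D, E, G, J, K, N}, which is all of the schema, so {E, K} is the only candidate key.

EK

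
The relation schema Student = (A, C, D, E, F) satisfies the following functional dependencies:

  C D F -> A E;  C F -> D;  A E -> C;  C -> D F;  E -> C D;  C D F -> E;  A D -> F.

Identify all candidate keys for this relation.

{C}⁺: C→DF adds D, F; CDF→E adds E; CDF→AE adds A → {A, C, D, E, F}.
{E}⁺: E→CD adds C, D; C→DF adds F; CDF→AE adds A → {A, C, D, E, F}.
Any other superkey contains one of these as a subset, so there are no further candidate keys.

{C}, {E}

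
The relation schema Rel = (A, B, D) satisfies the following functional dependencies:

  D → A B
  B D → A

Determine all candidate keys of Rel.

Attribute D never appears on the right-hand side of any dependency, so D must belong to every candidate key.
{D}⁺ = {A, B, D}, which is all of the schema, so {D} is the only candidate key.

{D}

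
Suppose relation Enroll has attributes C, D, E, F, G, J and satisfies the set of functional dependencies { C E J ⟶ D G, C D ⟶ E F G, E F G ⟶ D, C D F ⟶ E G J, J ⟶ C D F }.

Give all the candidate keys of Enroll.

J, CD, CEFG

{J}⁺: J→CDF adds C, D, F; CD→EFG adds E, G → {C, D, E, F, G, J}.
{C, D}⁺: CD→EFG adds E, F, G; CDF→EGJ adds J → {C, D, E, F, G, J}. Minimal: {D}⁺ = {D}; {C}⁺ = {C} — none reach the full schema.
{C, E, F, G}⁺: EFG→D adds D; CDF→EGJ adds J → {C, D, E, F, G, J}. Minimal: {E, F, G}⁺ = {D, E, F, G}; {C, F, G}⁺ = {C, F, G}; {C, E, G}⁺ = {C, E, G}; … — none reach the full schema.
Any other superkey contains one of these as a subset, so there are no further candidate keys.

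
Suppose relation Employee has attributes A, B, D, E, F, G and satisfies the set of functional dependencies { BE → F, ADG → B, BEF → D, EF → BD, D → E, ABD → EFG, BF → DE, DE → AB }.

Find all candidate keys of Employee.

{D}⁺: D→E adds E; DE→AB adds A, B; BE→F adds F; ABD→EFG adds G → {A, B, D, E, F, G}.
{B, E}⁺: BE→F adds F; BEF→D adds D; DE→AB adds A; ABD→EFG adds G → {A, B, D, E, F, G}. Minimal: {E}⁺ = {E}; {B}⁺ = {B} — none reach the full schema.
{B, F}⁺: BF→DE adds D, E; DE→AB adds A; ABD→EFG adds G → {A, B, D, E, F, G}. Minimal: {F}⁺ = {F}; {B}⁺ = {B} — none reach the full schema.
{E, F}⁺: EF→BD adds B, D; DE→AB adds A; ABD→EFG adds G → {A, B, D, E, F, G}. Minimal: {F}⁺ = {F}; {E}⁺ = {E} — none reach the full schema.

D, BE, BF, EF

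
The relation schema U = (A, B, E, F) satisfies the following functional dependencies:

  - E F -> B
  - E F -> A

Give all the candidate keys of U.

(E, F)

{E, F}⁺: EF→B adds B; EF→A adds A → {A, B, E, F}. Minimal: {F}⁺ = {F}; {E}⁺ = {E} — none reach the full schema.
No other minimal superkey exists.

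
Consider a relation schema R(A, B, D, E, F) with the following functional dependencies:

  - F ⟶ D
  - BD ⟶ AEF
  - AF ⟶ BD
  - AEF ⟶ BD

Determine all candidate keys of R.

{A, F}, {B, D}, {B, F}

{A, F}⁺: F→D adds D; AF→BD adds B; BD→AEF adds E → {A, B, D, E, F}.
{B, D}⁺: BD→AEF adds A, E, F → {A, B, D, E, F}.
{B, F}⁺: F→D adds D; BD→AEF adds A, E → {A, B, D, E, F}.
Any other superkey contains one of these as a subset, so there are no further candidate keys.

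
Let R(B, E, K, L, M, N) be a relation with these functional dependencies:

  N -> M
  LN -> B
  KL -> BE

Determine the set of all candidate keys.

Attributes K, L, N never appear on any right-hand side, so every candidate key must contain {K, L, N}.
{K, L, N}⁺ = {B, E, K, L, M, N}, which is all of the schema, so {K, L, N} is the only candidate key.

{K, L, N}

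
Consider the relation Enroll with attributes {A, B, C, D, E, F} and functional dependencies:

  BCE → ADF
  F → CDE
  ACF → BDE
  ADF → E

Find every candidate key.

(A, F), (B, F), (B, C, E)

{A, F}⁺: F→CDE adds C, D, E; ACF→BDE adds B → {A, B, C, D, E, F}.
{B, F}⁺: F→CDE adds C, D, E; BCE→ADF adds A → {A, B, C, D, E, F}.
{B, C, E}⁺: BCE→ADF adds A, D, F → {A, B, C, D, E, F}.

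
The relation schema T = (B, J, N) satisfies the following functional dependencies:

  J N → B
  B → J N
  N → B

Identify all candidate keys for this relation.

{B}⁺: B→JN adds J, N → {B, J, N}.
{N}⁺: N→B adds B; B→JN adds J → {B, J, N}.

{B}, {N}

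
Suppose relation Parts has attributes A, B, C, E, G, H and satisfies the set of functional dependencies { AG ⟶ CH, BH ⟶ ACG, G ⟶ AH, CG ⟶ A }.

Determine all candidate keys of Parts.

{B, E, G}, {B, E, H}

Attributes B, E never appear on any right-hand side, so every candidate key must contain {B, E}.
{B, E}⁺ = {B, E}, which is not all of the schema, so we must add further attributes.
{B, E, G}⁺: G→AH adds A, H; AG→CH adds C → {A, B, C, E, G, H}. Minimal: {E, G}⁺ = {A, C, E, G, H}; {B, G}⁺ = {A, B, C, G, H}; {B, E}⁺ = {B, E} — none reach the full schema.
{B, E, H}⁺: BH→ACG adds A, C, G → {A, B, C, E, G, H}. Minimal: {E, H}⁺ = {E, H}; {B, H}⁺ = {A, B, C, G, H}; {B, E}⁺ = {B, E} — none reach the full schema.
Any other superkey contains one of these as a subset, so there are no further candidate keys.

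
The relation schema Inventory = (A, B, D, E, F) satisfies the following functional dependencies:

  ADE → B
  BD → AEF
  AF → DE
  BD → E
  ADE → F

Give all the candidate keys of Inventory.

{A, F}⁺: AF→DE adds D, E; ADE→B adds B → {A, B, D, E, F}. Minimal: {F}⁺ = {F}; {A}⁺ = {A} — none reach the full schema.
{B, D}⁺: BD→AEF adds A, E, F → {A, B, D, E, F}. Minimal: {D}⁺ = {D}; {B}⁺ = {B} — none reach the full schema.
{A, D, E}⁺: ADE→B adds B; BD→AEF adds F → {A, B, D, E, F}. Minimal: {D, E}⁺ = {D, E}; {A, E}⁺ = {A, E}; {A, D}⁺ = {A, D} — none reach the full schema.

(A, F); (B, D); (A, D, E)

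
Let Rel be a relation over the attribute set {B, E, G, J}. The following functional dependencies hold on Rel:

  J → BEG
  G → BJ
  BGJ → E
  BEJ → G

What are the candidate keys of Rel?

{G}⁺: G→BJ adds B, J; BGJ→E adds E → {B, E, G, J}.
{J}⁺: J→BEG adds B, E, G → {B, E, G, J}.

{G}, {J}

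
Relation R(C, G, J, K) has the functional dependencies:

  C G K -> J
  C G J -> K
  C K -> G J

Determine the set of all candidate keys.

CK, CGJ

Attribute C never appears on the right-hand side of any dependency, so C must belong to every candidate key.
{C}⁺ = {C}, which is not all of the schema, so we must add further attributes.
{C, K}⁺: CK→GJ adds G, J → {C, G, J, K}. Minimal: {K}⁺ = {K}; {C}⁺ = {C} — none reach the full schema.
{C, G, J}⁺: CGJ→K adds K → {C, G, J, K}. Minimal: {G, J}⁺ = {G, J}; {C, J}⁺ = {C, J}; {C, G}⁺ = {C, G} — none reach the full schema.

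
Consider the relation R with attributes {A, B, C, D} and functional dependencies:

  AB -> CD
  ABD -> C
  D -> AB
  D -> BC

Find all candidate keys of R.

{D}⁺: D→AB adds A, B; D→BC adds C → {A, B, C, D}.
{A, B}⁺: AB→CD adds C, D → {A, B, C, D}. Minimal: {B}⁺ = {B}; {A}⁺ = {A} — none reach the full schema.
Any other superkey contains one of these as a subset, so there are no further candidate keys.

(D), (A, B)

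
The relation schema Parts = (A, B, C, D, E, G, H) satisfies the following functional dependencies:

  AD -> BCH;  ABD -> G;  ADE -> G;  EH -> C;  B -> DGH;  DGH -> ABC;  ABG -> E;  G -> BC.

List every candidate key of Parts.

B; G; AD

{B}⁺: B→DGH adds D, G, H; DGH→ABC adds A, C; ABG→E adds E → {A, B, C, D, E, G, H}.
{G}⁺: G→BC adds B, C; B→DGH adds D, H; DGH→ABC adds A; ABG→E adds E → {A, B, C, D, E, G, H}.
{A, D}⁺: AD→BCH adds B, C, H; ABD→G adds G; ABG→E adds E → {A, B, C, D, E, G, H}. Minimal: {D}⁺ = {D}; {A}⁺ = {A} — none reach the full schema.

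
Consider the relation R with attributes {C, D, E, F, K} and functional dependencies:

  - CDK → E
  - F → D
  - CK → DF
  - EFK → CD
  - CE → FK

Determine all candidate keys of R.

CE, CK, EFK

{C, E}⁺: CE→FK adds F, K; F→D adds D → {C, D, E, F, K}. Minimal: {E}⁺ = {E}; {C}⁺ = {C} — none reach the full schema.
{C, K}⁺: CK→DF adds D, F; CDK→E adds E → {C, D, E, F, K}. Minimal: {K}⁺ = {K}; {C}⁺ = {C} — none reach the full schema.
{E, F, K}⁺: F→D adds D; EFK→CD adds C → {C, D, E, F, K}. Minimal: {F, K}⁺ = {D, F, K}; {E, K}⁺ = {E, K}; {E, F}⁺ = {D, E, F} — none reach the full schema.
Any other superkey contains one of these as a subset, so there are no further candidate keys.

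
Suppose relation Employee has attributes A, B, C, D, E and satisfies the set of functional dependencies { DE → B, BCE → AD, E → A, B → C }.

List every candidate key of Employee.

Attribute E never appears on the right-hand side of any dependency, so E must belong to every candidate key.
{E}⁺ = {A, E}, which is not all of the schema, so we must add further attributes.
{B, E}⁺: E→A adds A; B→C adds C; BCE→AD adds D → {A, B, C, D, E}. Minimal: {E}⁺ = {A, E}; {B}⁺ = {B, C} — none reach the full schema.
{D, E}⁺: DE→B adds B; E→A adds A; B→C adds C → {A, B, C, D, E}. Minimal: {E}⁺ = {A, E}; {D}⁺ = {D} — none reach the full schema.

{B, E}, {D, E}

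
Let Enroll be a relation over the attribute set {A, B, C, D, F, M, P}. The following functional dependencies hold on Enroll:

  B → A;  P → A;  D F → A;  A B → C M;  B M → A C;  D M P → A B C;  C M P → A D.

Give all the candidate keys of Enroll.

Attributes F, P never appear on any right-hand side, so every candidate key must contain {F, P}.
{F, P}⁺ = {A, F, P}, which is not all of the schema, so we must add further attributes.
{B, F, P}⁺: B→A adds A; AB→CM adds C, M; CMP→AD adds D → {A, B, C, D, F, M, P}. Minimal: {F, P}⁺ = {A, F, P}; {B, P}⁺ = {A, B, C, D, M, P}; {B, F}⁺ = {A, B, C, F, M} — none reach the full schema.
{C, F, M, P}⁺: P→A adds A; CMP→AD adds D; DMP→ABC adds B → {A, B, C, D, F, M, P}. Minimal: {F, M, P}⁺ = {A, F, M, P}; {C, M, P}⁺ = {A, B, C, D, M, P}; {C, F, P}⁺ = {A, C, F, P}; … — none reach the full schema.
{D, F, M, P}⁺: P→A adds A; DMP→ABC adds B, C → {A, B, C, D, F, M, P}. Minimal: {F, M, P}⁺ = {A, F, M, P}; {D, M, P}⁺ = {A, B, C, D, M, P}; {D, F, P}⁺ = {A, D, F, P}; … — none reach the full schema.
Any other superkey contains one of these as a subset, so there are no further candidate keys.

(B, F, P); (C, F, M, P); (D, F, M, P)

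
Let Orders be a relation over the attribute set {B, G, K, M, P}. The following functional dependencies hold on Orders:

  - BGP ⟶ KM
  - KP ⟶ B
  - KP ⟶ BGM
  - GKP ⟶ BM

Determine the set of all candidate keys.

Attribute P never appears on the right-hand side of any dependency, so P must belong to every candidate key.
{P}⁺ = {P}, which is not all of the schema, so we must add further attributes.
{K, P}⁺: KP→B adds B; KP→BGM adds G, M → {B, G, K, M, P}. Minimal: {P}⁺ = {P}; {K}⁺ = {K} — none reach the full schema.
{B, G, P}⁺: BGP→KM adds K, M → {B, G, K, M, P}. Minimal: {G, P}⁺ = {G, P}; {B, P}⁺ = {B, P}; {B, G}⁺ = {B, G} — none reach the full schema.
Any other superkey contains one of these as a subset, so there are no further candidate keys.

(K, P), (B, G, P)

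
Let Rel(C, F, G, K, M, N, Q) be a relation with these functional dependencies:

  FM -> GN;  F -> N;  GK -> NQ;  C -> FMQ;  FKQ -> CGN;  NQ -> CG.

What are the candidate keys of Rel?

(C, K), (G, K), (F, K, M), (F, K, Q), (K, N, Q)

Attribute K never appears on the right-hand side of any dependency, so K must belong to every candidate key.
{K}⁺ = {K}, which is not all of the schema, so we must add further attributes.
{C, K}⁺: C→FMQ adds F, M, Q; FKQ→CGN adds G, N → {C, F, G, K, M, N, Q}.
{G, K}⁺: GK→NQ adds N, Q; NQ→CG adds C; C→FMQ adds F, M → {C, F, G, K, M, N, Q}.
{F, K, M}⁺: FM→GN adds G, N; GK→NQ adds Q; FKQ→CGN adds C → {C, F, G, K, M, N, Q}.
{F, K, Q}⁺: F→N adds N; FKQ→CGN adds C, G; C→FMQ adds M → {C, F, G, K, M, N, Q}.
{K, N, Q}⁺: NQ→CG adds C, G; C→FMQ adds F, M → {C, F, G, K, M, N, Q}.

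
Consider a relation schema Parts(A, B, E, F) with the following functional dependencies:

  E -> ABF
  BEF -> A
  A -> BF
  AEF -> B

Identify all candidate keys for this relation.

E

Attribute E never appears on the right-hand side of any dependency, so E must belong to every candidate key.
{E}⁺ = {A, B, E, F}, which is all of the schema, so {E} is the only candidate key.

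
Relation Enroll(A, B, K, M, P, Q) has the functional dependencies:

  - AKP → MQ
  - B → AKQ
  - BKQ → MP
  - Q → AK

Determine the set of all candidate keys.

Attribute B never appears on the right-hand side of any dependency, so B must belong to every candidate key.
{B}⁺ = {A, B, K, M, P, Q}, which is all of the schema, so {B} is the only candidate key.

(B)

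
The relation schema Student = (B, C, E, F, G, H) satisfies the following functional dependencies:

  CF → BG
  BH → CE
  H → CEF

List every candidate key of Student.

Attribute H never appears on the right-hand side of any dependency, so H must belong to every candidate key.
{H}⁺ = {B, C, E, F, G, H}, which is all of the schema, so {H} is the only candidate key.

(H)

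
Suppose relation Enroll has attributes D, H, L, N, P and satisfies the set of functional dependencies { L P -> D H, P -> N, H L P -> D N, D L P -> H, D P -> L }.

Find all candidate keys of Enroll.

Attribute P never appears on the right-hand side of any dependency, so P must belong to every candidate key.
{P}⁺ = {N, P}, which is not all of the schema, so we must add further attributes.
{D, P}⁺: P→N adds N; DP→L adds L; LP→DH adds H → {D, H, L, N, P}. Minimal: {P}⁺ = {N, P}; {D}⁺ = {D} — none reach the full schema.
{L, P}⁺: LP→DH adds D, H; P→N adds N → {D, H, L, N, P}. Minimal: {P}⁺ = {N, P}; {L}⁺ = {L} — none reach the full schema.
Any other superkey contains one of these as a subset, so there are no further candidate keys.

DP; LP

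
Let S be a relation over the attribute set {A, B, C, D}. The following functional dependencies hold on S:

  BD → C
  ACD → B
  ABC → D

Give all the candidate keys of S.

{A, B, C}, {A, B, D}, {A, C, D}

Attribute A never appears on the right-hand side of any dependency, so A must belong to every candidate key.
{A}⁺ = {A}, which is not all of the schema, so we must add further attributes.
{A, B, C}⁺: ABC→D adds D → {A, B, C, D}.
{A, B, D}⁺: BD→C adds C → {A, B, C, D}.
{A, C, D}⁺: ACD→B adds B → {A, B, C, D}.
Any other superkey contains one of these as a subset, so there are no further candidate keys.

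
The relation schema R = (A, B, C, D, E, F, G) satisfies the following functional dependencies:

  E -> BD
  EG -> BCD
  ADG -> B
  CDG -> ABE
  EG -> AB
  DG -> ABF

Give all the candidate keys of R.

Attribute G never appears on the right-hand side of any dependency, so G must belong to every candidate key.
{G}⁺ = {G}, which is not all of the schema, so we must add further attributes.
{E, G}⁺: E→BD adds B, D; EG→BCD adds C; CDG→ABE adds A; DG→ABF adds F → {A, B, C, D, E, F, G}.
{C, D, G}⁺: CDG→ABE adds A, B, E; DG→ABF adds F → {A, B, C, D, E, F, G}.
Any other superkey contains one of these as a subset, so there are no further candidate keys.

EG; CDG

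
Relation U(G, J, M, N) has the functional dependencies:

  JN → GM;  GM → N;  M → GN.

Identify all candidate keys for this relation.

JM; JN

Attribute J never appears on the right-hand side of any dependency, so J must belong to every candidate key.
{J}⁺ = {J}, which is not all of the schema, so we must add further attributes.
{J, M}⁺: M→GN adds G, N → {G, J, M, N}. Minimal: {M}⁺ = {G, M, N}; {J}⁺ = {J} — none reach the full schema.
{J, N}⁺: JN→GM adds G, M → {G, J, M, N}. Minimal: {N}⁺ = {N}; {J}⁺ = {J} — none reach the full schema.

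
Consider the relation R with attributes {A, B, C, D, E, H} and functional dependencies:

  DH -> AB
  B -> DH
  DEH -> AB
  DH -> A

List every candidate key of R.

BCE; CDEH

Attributes C, E never appear on any right-hand side, so every candidate key must contain {C, E}.
{C, E}⁺ = {C, E}, which is not all of the schema, so we must add further attributes.
{B, C, E}⁺: B→DH adds D, H; DEH→AB adds A → {A, B, C, D, E, H}. Minimal: {C, E}⁺ = {C, E}; {B, E}⁺ = {A, B, D, E, H}; {B, C}⁺ = {A, B, C, D, H} — none reach the full schema.
{C, D, E, H}⁺: DH→AB adds A, B → {A, B, C, D, E, H}. Minimal: {D, E, H}⁺ = {A, B, D, E, H}; {C, E, H}⁺ = {C, E, H}; {C, D, H}⁺ = {A, B, C, D, H}; … — none reach the full schema.
Any other superkey contains one of these as a subset, so there are no further candidate keys.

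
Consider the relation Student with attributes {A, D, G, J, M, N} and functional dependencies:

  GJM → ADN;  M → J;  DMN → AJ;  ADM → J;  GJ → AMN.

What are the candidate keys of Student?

Attribute G never appears on the right-hand side of any dependency, so G must belong to every candidate key.
{G}⁺ = {G}, which is not all of the schema, so we must add further attributes.
{G, J}⁺: GJ→AMN adds A, M, N; GJM→ADN adds D → {A, D, G, J, M, N}. Minimal: {J}⁺ = {J}; {G}⁺ = {G} — none reach the full schema.
{G, M}⁺: M→J adds J; GJ→AMN adds A, N; GJM→ADN adds D → {A, D, G, J, M, N}. Minimal: {M}⁺ = {J, M}; {G}⁺ = {G} — none reach the full schema.
Any other superkey contains one of these as a subset, so there are no further candidate keys.

{G, J}; {G, M}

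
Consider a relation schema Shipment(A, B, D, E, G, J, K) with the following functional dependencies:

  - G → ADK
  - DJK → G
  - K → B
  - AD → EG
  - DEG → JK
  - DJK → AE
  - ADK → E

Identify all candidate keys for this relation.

(G); (A, D); (D, J, K)

{G}⁺: G→ADK adds A, D, K; K→B adds B; AD→EG adds E; DEG→JK adds J → {A, B, D, E, G, J, K}.
{A, D}⁺: AD→EG adds E, G; DEG→JK adds J, K; K→B adds B → {A, B, D, E, G, J, K}.
{D, J, K}⁺: DJK→G adds G; K→B adds B; DJK→AE adds A, E → {A, B, D, E, G, J, K}.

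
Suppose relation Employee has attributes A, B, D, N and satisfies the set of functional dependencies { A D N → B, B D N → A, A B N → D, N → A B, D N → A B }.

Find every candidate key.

Attribute N never appears on the right-hand side of any dependency, so N must belong to every candidate key.
{N}⁺ = {A, B, D, N}, which is all of the schema, so {N} is the only candidate key.

{N}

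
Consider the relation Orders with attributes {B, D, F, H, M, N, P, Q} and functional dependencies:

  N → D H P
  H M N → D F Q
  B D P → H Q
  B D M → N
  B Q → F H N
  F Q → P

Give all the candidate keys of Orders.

{B, D, M}, {B, M, N}, {B, M, Q}

{B, D, M}⁺: BDM→N adds N; N→DHP adds H, P; HMN→DFQ adds F, Q → {B, D, F, H, M, N, P, Q}.
{B, M, N}⁺: N→DHP adds D, H, P; HMN→DFQ adds F, Q → {B, D, F, H, M, N, P, Q}.
{B, M, Q}⁺: BQ→FHN adds F, H, N; FQ→P adds P; N→DHP adds D → {B, D, F, H, M, N, P, Q}.
Any other superkey contains one of these as a subset, so there are no further candidate keys.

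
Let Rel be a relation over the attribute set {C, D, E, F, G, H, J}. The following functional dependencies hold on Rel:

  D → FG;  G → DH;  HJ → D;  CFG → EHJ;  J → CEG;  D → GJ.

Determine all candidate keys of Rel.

{D}⁺: D→FG adds F, G; G→DH adds H; D→GJ adds J; J→CEG adds C, E → {C, D, E, F, G, H, J}.
{G}⁺: G→DH adds D, H; D→GJ adds J; D→FG adds F; J→CEG adds C, E → {C, D, E, F, G, H, J}.
{J}⁺: J→CEG adds C, E, G; G→DH adds D, H; D→FG adds F → {C, D, E, F, G, H, J}.

D, G, J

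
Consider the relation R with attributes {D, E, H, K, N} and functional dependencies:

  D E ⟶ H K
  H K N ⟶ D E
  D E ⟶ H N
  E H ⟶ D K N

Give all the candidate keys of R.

DE, EH, HKN

{D, E}⁺: DE→HK adds H, K; DE→HN adds N → {D, E, H, K, N}. Minimal: {E}⁺ = {E}; {D}⁺ = {D} — none reach the full schema.
{E, H}⁺: EH→DKN adds D, K, N → {D, E, H, K, N}. Minimal: {H}⁺ = {H}; {E}⁺ = {E} — none reach the full schema.
{H, K, N}⁺: HKN→DE adds D, E → {D, E, H, K, N}. Minimal: {K, N}⁺ = {K, N}; {H, N}⁺ = {H, N}; {H, K}⁺ = {H, K} — none reach the full schema.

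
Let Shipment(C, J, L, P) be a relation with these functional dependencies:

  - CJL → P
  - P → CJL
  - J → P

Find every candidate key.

{J}⁺: J→P adds P; P→CJL adds C, L → {C, J, L, P}.
{P}⁺: P→CJL adds C, J, L → {C, J, L, P}.
Any other superkey contains one of these as a subset, so there are no further candidate keys.

J, P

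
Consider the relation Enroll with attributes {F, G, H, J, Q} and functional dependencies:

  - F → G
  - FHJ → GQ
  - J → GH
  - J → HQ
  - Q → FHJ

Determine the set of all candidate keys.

{J}; {Q}

{J}⁺: J→GH adds G, H; J→HQ adds Q; Q→FHJ adds F → {F, G, H, J, Q}.
{Q}⁺: Q→FHJ adds F, H, J; F→G adds G → {F, G, H, J, Q}.
Any other superkey contains one of these as a subset, so there are no further candidate keys.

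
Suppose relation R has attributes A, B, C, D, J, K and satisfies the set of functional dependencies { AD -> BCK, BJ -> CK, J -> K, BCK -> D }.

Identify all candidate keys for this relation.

{A, B, J}; {A, D, J}

Attributes A, J never appear on any right-hand side, so every candidate key must contain {A, J}.
{A, J}⁺ = {A, J, K}, which is not all of the schema, so we must add further attributes.
{A, B, J}⁺: BJ→CK adds C, K; BCK→D adds D → {A, B, C, D, J, K}. Minimal: {B, J}⁺ = {B, C, D, J, K}; {A, J}⁺ = {A, J, K}; {A, B}⁺ = {A, B} — none reach the full schema.
{A, D, J}⁺: AD→BCK adds B, C, K → {A, B, C, D, J, K}. Minimal: {D, J}⁺ = {D, J, K}; {A, J}⁺ = {A, J, K}; {A, D}⁺ = {A, B, C, D, K} — none reach the full schema.
Any other superkey contains one of these as a subset, so there are no further candidate keys.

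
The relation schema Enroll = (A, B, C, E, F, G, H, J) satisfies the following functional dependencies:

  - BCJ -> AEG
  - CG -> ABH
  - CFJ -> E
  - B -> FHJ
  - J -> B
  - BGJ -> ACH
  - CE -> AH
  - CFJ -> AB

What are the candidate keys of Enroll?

BC, BG, CG, CJ, GJ

{B, C}⁺: B→FHJ adds F, H, J; CFJ→AB adds A; BCJ→AEG adds E, G → {A, B, C, E, F, G, H, J}.
{B, G}⁺: B→FHJ adds F, H, J; BGJ→ACH adds A, C; BCJ→AEG adds E → {A, B, C, E, F, G, H, J}.
{C, G}⁺: CG→ABH adds A, B, H; B→FHJ adds F, J; BCJ→AEG adds E → {A, B, C, E, F, G, H, J}.
{C, J}⁺: J→B adds B; BCJ→AEG adds A, E, G; CG→ABH adds H; B→FHJ adds F → {A, B, C, E, F, G, H, J}.
{G, J}⁺: J→B adds B; BGJ→ACH adds A, C, H; BCJ→AEG adds E; B→FHJ adds F → {A, B, C, E, F, G, H, J}.
Any other superkey contains one of these as a subset, so there are no further candidate keys.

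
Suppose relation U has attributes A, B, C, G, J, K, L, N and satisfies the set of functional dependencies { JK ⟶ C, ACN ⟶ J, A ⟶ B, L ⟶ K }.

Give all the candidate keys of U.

Attributes A, G, L, N never appear on any right-hand side, so every candidate key must contain {A, G, L, N}.
{A, G, L, N}⁺ = {A, B, G, K, L, N}, which is not all of the schema, so we must add further attributes.
{A, C, G, L, N}⁺: ACN→J adds J; A→B adds B; L→K adds K → {A, B, C, G, J, K, L, N}. Minimal: {C, G, L, N}⁺ = {C, G, K, L, N}; {A, G, L, N}⁺ = {A, B, G, K, L, N}; {A, C, L, N}⁺ = {A, B, C, J, K, L, N}; … — none reach the full schema.
{A, G, J, L, N}⁺: A→B adds B; L→K adds K; JK→C adds C → {A, B, C, G, J, K, L, N}. Minimal: {G, J, L, N}⁺ = {C, G, J, K, L, N}; {A, J, L, N}⁺ = {A, B, C, J, K, L, N}; {A, G, L, N}⁺ = {A, B, G, K, L, N}; … — none reach the full schema.
Any other superkey contains one of these as a subset, so there are no further candidate keys.

{A, C, G, L, N}; {A, G, J, L, N}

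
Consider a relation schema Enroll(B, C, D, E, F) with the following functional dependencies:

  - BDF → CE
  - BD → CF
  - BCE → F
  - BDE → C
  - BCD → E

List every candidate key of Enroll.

BD

{B, D}⁺: BD→CF adds C, F; BCD→E adds E → {B, C, D, E, F}. Minimal: {D}⁺ = {D}; {B}⁺ = {B} — none reach the full schema.
No other minimal superkey exists.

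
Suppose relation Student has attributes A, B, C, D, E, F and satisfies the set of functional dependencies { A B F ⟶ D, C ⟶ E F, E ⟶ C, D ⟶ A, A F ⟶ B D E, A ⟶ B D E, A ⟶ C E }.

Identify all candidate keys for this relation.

{A}⁺: A→BDE adds B, D, E; A→CE adds C; C→EF adds F → {A, B, C, D, E, F}.
{D}⁺: D→A adds A; A→BDE adds B, E; A→CE adds C; C→EF adds F → {A, B, C, D, E, F}.
Any other superkey contains one of these as a subset, so there are no further candidate keys.

(A), (D)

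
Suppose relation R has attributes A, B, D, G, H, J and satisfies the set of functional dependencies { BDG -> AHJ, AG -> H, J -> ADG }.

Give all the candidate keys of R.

Attribute B never appears on the right-hand side of any dependency, so B must belong to every candidate key.
{B}⁺ = {B}, which is not all of the schema, so we must add further attributes.
{B, J}⁺: J→ADG adds A, D, G; BDG→AHJ adds H → {A, B, D, G, H, J}.
{B, D, G}⁺: BDG→AHJ adds A, H, J → {A, B, D, G, H, J}.

{B, J}, {B, D, G}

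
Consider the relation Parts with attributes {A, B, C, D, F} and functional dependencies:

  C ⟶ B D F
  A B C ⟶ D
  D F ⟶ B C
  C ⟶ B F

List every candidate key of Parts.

(A, C), (A, D, F)

Attribute A never appears on the right-hand side of any dependency, so A must belong to every candidate key.
{A}⁺ = {A}, which is not all of the schema, so we must add further attributes.
{A, C}⁺: C→BDF adds B, D, F → {A, B, C, D, F}. Minimal: {C}⁺ = {B, C, D, F}; {A}⁺ = {A} — none reach the full schema.
{A, D, F}⁺: DF→BC adds B, C → {A, B, C, D, F}. Minimal: {D, F}⁺ = {B, C, D, F}; {A, F}⁺ = {A, F}; {A, D}⁺ = {A, D} — none reach the full schema.
Any other superkey contains one of these as a subset, so there are no further candidate keys.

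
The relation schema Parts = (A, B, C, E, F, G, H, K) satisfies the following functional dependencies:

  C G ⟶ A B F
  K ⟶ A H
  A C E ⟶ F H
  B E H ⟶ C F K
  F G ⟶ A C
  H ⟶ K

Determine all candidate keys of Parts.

Attributes E, G never appear on any right-hand side, so every candidate key must contain {E, G}.
{E, G}⁺ = {E, G}, which is not all of the schema, so we must add further attributes.
{C, E, G}⁺: CG→ABF adds A, B, F; ACE→FH adds H; BEH→CFK adds K → {A, B, C, E, F, G, H, K}. Minimal: {E, G}⁺ = {E, G}; {C, G}⁺ = {A, B, C, F, G}; {C, E}⁺ = {C, E} — none reach the full schema.
{E, F, G}⁺: FG→AC adds A, C; CG→ABF adds B; ACE→FH adds H; BEH→CFK adds K → {A, B, C, E, F, G, H, K}. Minimal: {F, G}⁺ = {A, B, C, F, G}; {E, G}⁺ = {E, G}; {E, F}⁺ = {E, F} — none reach the full schema.
{B, E, G, H}⁺: BEH→CFK adds C, F, K; FG→AC adds A → {A, B, C, E, F, G, H, K}. Minimal: {E, G, H}⁺ = {A, E, G, H, K}; {B, G, H}⁺ = {A, B, G, H, K}; {B, E, H}⁺ = {A, B, C, E, F, H, K}; … — none reach the full schema.
{B, E, G, K}⁺: K→AH adds A, H; BEH→CFK adds C, F → {A, B, C, E, F, G, H, K}. Minimal: {E, G, K}⁺ = {A, E, G, H, K}; {B, G, K}⁺ = {A, B, G, H, K}; {B, E, K}⁺ = {A, B, C, E, F, H, K}; … — none reach the full schema.

{C, E, G}, {E, F, G}, {B, E, G, H}, {B, E, G, K}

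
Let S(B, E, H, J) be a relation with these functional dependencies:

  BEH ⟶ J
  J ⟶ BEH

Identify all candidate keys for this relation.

J; BEH

{J}⁺: J→BEH adds B, E, H → {B, E, H, J}.
{B, E, H}⁺: BEH→J adds J → {B, E, H, J}. Minimal: {E, H}⁺ = {E, H}; {B, H}⁺ = {B, H}; {B, E}⁺ = {B, E} — none reach the full schema.
Any other superkey contains one of these as a subset, so there are no further candidate keys.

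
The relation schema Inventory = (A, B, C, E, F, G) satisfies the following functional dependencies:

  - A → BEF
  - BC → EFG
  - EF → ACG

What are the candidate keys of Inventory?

{A}, {B, C}, {E, F}

{A}⁺: A→BEF adds B, E, F; EF→ACG adds C, G → {A, B, C, E, F, G}.
{B, C}⁺: BC→EFG adds E, F, G; EF→ACG adds A → {A, B, C, E, F, G}. Minimal: {C}⁺ = {C}; {B}⁺ = {B} — none reach the full schema.
{E, F}⁺: EF→ACG adds A, C, G; A→BEF adds B → {A, B, C, E, F, G}. Minimal: {F}⁺ = {F}; {E}⁺ = {E} — none reach the full schema.
Any other superkey contains one of these as a subset, so there are no further candidate keys.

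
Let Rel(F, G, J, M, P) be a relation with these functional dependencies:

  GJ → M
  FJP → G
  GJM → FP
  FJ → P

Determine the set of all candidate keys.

Attribute J never appears on the right-hand side of any dependency, so J must belong to every candidate key.
{J}⁺ = {J}, which is not all of the schema, so we must add further attributes.
{F, J}⁺: FJ→P adds P; FJP→G adds G; GJ→M adds M → {F, G, J, M, P}. Minimal: {J}⁺ = {J}; {F}⁺ = {F} — none reach the full schema.
{G, J}⁺: GJ→M adds M; GJM→FP adds F, P → {F, G, J, M, P}. Minimal: {J}⁺ = {J}; {G}⁺ = {G} — none reach the full schema.

{F, J}; {G, J}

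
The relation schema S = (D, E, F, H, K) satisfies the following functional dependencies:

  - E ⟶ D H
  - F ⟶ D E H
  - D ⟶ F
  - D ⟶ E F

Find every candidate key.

(D, K), (E, K), (F, K)

Attribute K never appears on the right-hand side of any dependency, so K must belong to every candidate key.
{K}⁺ = {K}, which is not all of the schema, so we must add further attributes.
{D, K}⁺: D→F adds F; D→EF adds E; E→DH adds H → {D, E, F, H, K}. Minimal: {K}⁺ = {K}; {D}⁺ = {D, E, F, H} — none reach the full schema.
{E, K}⁺: E→DH adds D, H; D→F adds F → {D, E, F, H, K}. Minimal: {K}⁺ = {K}; {E}⁺ = {D, E, F, H} — none reach the full schema.
{F, K}⁺: F→DEH adds D, E, H → {D, E, F, H, K}. Minimal: {K}⁺ = {K}; {F}⁺ = {D, E, F, H} — none reach the full schema.
Any other superkey contains one of these as a subset, so there are no further candidate keys.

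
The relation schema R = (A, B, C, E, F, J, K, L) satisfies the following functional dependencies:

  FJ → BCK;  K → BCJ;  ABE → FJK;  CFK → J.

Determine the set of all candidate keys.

ABEL, AEKL, AEFJL

Attributes A, E, L never appear on any right-hand side, so every candidate key must contain {A, E, L}.
{A, E, L}⁺ = {A, E, L}, which is not all of the schema, so we must add further attributes.
{A, B, E, L}⁺: ABE→FJK adds F, J, K; FJ→BCK adds C → {A, B, C, E, F, J, K, L}. Minimal: {B, E, L}⁺ = {B, E, L}; {A, E, L}⁺ = {A, E, L}; {A, B, L}⁺ = {A, B, L}; … — none reach the full schema.
{A, E, K, L}⁺: K→BCJ adds B, C, J; ABE→FJK adds F → {A, B, C, E, F, J, K, L}. Minimal: {E, K, L}⁺ = {B, C, E, J, K, L}; {A, K, L}⁺ = {A, B, C, J, K, L}; {A, E, L}⁺ = {A, E, L}; … — none reach the full schema.
{A, E, F, J, L}⁺: FJ→BCK adds B, C, K → {A, B, C, E, F, J, K, L}. Minimal: {E, F, J, L}⁺ = {B, C, E, F, J, K, L}; {A, F, J, L}⁺ = {A, B, C, F, J, K, L}; {A, E, J, L}⁺ = {A, E, J, L}; … — none reach the full schema.
Any other superkey contains one of these as a subset, so there are no further candidate keys.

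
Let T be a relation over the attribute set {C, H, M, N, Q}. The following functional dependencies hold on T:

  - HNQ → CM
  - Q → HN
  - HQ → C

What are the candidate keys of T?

{Q}

Attribute Q never appears on the right-hand side of any dependency, so Q must belong to every candidate key.
{Q}⁺ = {C, H, M, N, Q}, which is all of the schema, so {Q} is the only candidate key.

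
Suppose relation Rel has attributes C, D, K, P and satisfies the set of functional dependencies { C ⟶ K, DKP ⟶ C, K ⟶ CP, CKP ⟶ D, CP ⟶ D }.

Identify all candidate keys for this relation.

{C}⁺: C→K adds K; K→CP adds P; CKP→D adds D → {C, D, K, P}.
{K}⁺: K→CP adds C, P; CKP→D adds D → {C, D, K, P}.

{C}, {K}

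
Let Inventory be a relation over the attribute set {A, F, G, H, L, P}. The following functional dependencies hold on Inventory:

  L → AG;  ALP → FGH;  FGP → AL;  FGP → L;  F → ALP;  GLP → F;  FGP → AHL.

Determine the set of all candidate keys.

{F}, {L, P}

{F}⁺: F→ALP adds A, L, P; L→AG adds G; ALP→FGH adds H → {A, F, G, H, L, P}.
{L, P}⁺: L→AG adds A, G; ALP→FGH adds F, H → {A, F, G, H, L, P}.
Any other superkey contains one of these as a subset, so there are no further candidate keys.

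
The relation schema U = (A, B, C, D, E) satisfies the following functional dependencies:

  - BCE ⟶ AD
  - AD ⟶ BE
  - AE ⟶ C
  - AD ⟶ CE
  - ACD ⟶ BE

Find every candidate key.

{A, D}⁺: AD→BE adds B, E; AE→C adds C → {A, B, C, D, E}.
{A, B, E}⁺: AE→C adds C; BCE→AD adds D → {A, B, C, D, E}.
{B, C, E}⁺: BCE→AD adds A, D → {A, B, C, D, E}.
Any other superkey contains one of these as a subset, so there are no further candidate keys.

(A, D); (A, B, E); (B, C, E)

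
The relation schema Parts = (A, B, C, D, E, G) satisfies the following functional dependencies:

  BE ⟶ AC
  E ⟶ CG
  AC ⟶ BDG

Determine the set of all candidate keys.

(A, E), (B, E)

Attribute E never appears on the right-hand side of any dependency, so E must belong to every candidate key.
{E}⁺ = {C, E, G}, which is not all of the schema, so we must add further attributes.
{A, E}⁺: E→CG adds C, G; AC→BDG adds B, D → {A, B, C, D, E, G}. Minimal: {E}⁺ = {C, E, G}; {A}⁺ = {A} — none reach the full schema.
{B, E}⁺: BE→AC adds A, C; E→CG adds G; AC→BDG adds D → {A, B, C, D, E, G}. Minimal: {E}⁺ = {C, E, G}; {B}⁺ = {B} — none reach the full schema.
Any other superkey contains one of these as a subset, so there are no further candidate keys.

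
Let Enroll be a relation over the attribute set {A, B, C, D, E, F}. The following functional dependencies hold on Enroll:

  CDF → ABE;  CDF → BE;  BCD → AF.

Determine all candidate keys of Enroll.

BCD, CDF

Attributes C, D never appear on any right-hand side, so every candidate key must contain {C, D}.
{C, D}⁺ = {C, D}, which is not all of the schema, so we must add further attributes.
{B, C, D}⁺: BCD→AF adds A, F; CDF→ABE adds E → {A, B, C, D, E, F}. Minimal: {C, D}⁺ = {C, D}; {B, D}⁺ = {B, D}; {B, C}⁺ = {B, C} — none reach the full schema.
{C, D, F}⁺: CDF→ABE adds A, B, E → {A, B, C, D, E, F}. Minimal: {D, F}⁺ = {D, F}; {C, F}⁺ = {C, F}; {C, D}⁺ = {C, D} — none reach the full schema.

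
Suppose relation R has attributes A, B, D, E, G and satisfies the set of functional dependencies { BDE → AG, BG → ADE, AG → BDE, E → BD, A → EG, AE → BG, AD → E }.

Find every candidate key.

A, E, BG

{A}⁺: A→EG adds E, G; AE→BG adds B; BG→ADE adds D → {A, B, D, E, G}.
{E}⁺: E→BD adds B, D; BDE→AG adds A, G → {A, B, D, E, G}.
{B, G}⁺: BG→ADE adds A, D, E → {A, B, D, E, G}. Minimal: {G}⁺ = {G}; {B}⁺ = {B} — none reach the full schema.
Any other superkey contains one of these as a subset, so there are no further candidate keys.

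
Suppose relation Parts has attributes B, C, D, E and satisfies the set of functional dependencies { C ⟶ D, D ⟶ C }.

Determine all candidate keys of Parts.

{B, C, E}⁺: C→D adds D → {B, C, D, E}. Minimal: {C, E}⁺ = {C, D, E}; {B, E}⁺ = {B, E}; {B, C}⁺ = {B, C, D} — none reach the full schema.
{B, D, E}⁺: D→C adds C → {B, C, D, E}. Minimal: {D, E}⁺ = {C, D, E}; {B, E}⁺ = {B, E}; {B, D}⁺ = {B, C, D} — none reach the full schema.
Any other superkey contains one of these as a subset, so there are no further candidate keys.

{B, C, E}; {B, D, E}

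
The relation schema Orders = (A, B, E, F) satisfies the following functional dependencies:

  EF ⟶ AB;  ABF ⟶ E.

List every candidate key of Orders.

{E, F}; {A, B, F}

Attribute F never appears on the right-hand side of any dependency, so F must belong to every candidate key.
{F}⁺ = {F}, which is not all of the schema, so we must add further attributes.
{E, F}⁺: EF→AB adds A, B → {A, B, E, F}.
{A, B, F}⁺: ABF→E adds E → {A, B, E, F}.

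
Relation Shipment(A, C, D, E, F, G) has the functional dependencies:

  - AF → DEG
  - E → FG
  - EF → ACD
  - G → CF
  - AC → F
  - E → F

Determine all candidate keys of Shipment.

{E}⁺: E→FG adds F, G; EF→ACD adds A, C, D → {A, C, D, E, F, G}.
{A, C}⁺: AC→F adds F; AF→DEG adds D, E, G → {A, C, D, E, F, G}. Minimal: {C}⁺ = {C}; {A}⁺ = {A} — none reach the full schema.
{A, F}⁺: AF→DEG adds D, E, G; EF→ACD adds C → {A, C, D, E, F, G}. Minimal: {F}⁺ = {F}; {A}⁺ = {A} — none reach the full schema.
{A, G}⁺: G→CF adds C, F; AF→DEG adds D, E → {A, C, D, E, F, G}. Minimal: {G}⁺ = {C, F, G}; {A}⁺ = {A} — none reach the full schema.
Any other superkey contains one of these as a subset, so there are no further candidate keys.

(E), (A, C), (A, F), (A, G)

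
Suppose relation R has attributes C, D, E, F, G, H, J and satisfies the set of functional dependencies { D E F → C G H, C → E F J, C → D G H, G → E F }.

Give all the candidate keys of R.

(C), (D, G), (D, E, F)

{C}⁺: C→EFJ adds E, F, J; C→DGH adds D, G, H → {C, D, E, F, G, H, J}.
{D, G}⁺: G→EF adds E, F; DEF→CGH adds C, H; C→EFJ adds J → {C, D, E, F, G, H, J}. Minimal: {G}⁺ = {E, F, G}; {D}⁺ = {D} — none reach the full schema.
{D, E, F}⁺: DEF→CGH adds C, G, H; C→EFJ adds J → {C, D, E, F, G, H, J}. Minimal: {E, F}⁺ = {E, F}; {D, F}⁺ = {D, F}; {D, E}⁺ = {D, E} — none reach the full schema.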